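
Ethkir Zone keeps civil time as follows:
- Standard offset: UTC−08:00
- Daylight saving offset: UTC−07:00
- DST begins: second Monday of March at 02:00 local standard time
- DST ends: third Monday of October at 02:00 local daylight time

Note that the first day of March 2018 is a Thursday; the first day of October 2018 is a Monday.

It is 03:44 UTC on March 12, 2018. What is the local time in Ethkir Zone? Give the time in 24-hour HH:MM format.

19:44

1 March 2018 is a Thursday, so the first Monday is March 5 and the second is March 12.
1 October 2018 is a Monday, so the first Monday is October 1 and the third is October 15.
At the standard offset (UTC−08:00), 03:44 UTC − 8h = 19:44 Ethkir Zone standard time (rolling into the previous day, 11 March 2018).
The standard-time date in Ethkir Zone, March 11, 2018, does not fall between 12 March and 15 October, so daylight saving is not in effect and Ethkir Zone is at UTC−08:00.
03:44 UTC − 8h = 19:44 local (rolling into the previous day, 11 March 2018).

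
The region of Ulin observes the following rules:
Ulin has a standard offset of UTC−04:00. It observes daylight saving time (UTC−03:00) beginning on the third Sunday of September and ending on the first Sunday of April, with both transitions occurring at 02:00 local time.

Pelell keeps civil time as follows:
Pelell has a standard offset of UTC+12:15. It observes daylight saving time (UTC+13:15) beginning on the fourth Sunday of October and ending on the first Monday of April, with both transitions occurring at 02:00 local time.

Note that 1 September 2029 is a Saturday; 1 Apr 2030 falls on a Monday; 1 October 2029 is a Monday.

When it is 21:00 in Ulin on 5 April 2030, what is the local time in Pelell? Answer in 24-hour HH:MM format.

12:15

1 September 2029 is a Saturday, so the first Sunday is September 2 and the third is September 16.
1 April 2030 is a Monday, so the first Sunday is April 7.
5 April 2030 lies within the daylight-saving period (16 September 2029 – 7 April 2030), so Ulin is on daylight time, UTC−03:00.
21:00 Ulin + 3h = 00:00 UTC (rolling into the next day, 6 April 2030).
1 October 2029 is a Monday, so the first Sunday is October 7 and the fourth is October 28.
1 April 2030 is a Monday, so the first Monday is April 1.
At the standard offset (UTC+12:15), 00:00 UTC + 12h15m = 12:15 Pelell standard time.
The standard-time date in Pelell, 6 April 2030, is outside the daylight-saving period (28 October 2029 – 1 April 2030), so Pelell is on standard time, UTC+12:15.
00:00 UTC + 12h15m = 12:15 Pelell.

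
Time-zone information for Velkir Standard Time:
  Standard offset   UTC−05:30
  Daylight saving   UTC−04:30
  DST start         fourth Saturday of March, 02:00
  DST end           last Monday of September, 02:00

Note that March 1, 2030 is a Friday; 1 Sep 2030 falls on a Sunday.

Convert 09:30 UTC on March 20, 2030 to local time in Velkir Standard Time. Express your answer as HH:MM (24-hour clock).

04:00

1 March 2030 is a Friday, so the first Saturday is March 2 and the fourth is March 23.
1 September 2030 is a Sunday, so Mondays fall on 2, 9, 16, 23, 30; the last is September 30.
At the standard offset (UTC−05:30), 09:30 UTC − 5h30m = 04:00 Velkir Standard Time standard time.
The standard-time date in Velkir Standard Time, March 20, 2030, is outside the daylight-saving period (23 March – 30 September), so Velkir Standard Time is on standard time, UTC−05:30.
09:30 UTC − 5h30m = 04:00 local.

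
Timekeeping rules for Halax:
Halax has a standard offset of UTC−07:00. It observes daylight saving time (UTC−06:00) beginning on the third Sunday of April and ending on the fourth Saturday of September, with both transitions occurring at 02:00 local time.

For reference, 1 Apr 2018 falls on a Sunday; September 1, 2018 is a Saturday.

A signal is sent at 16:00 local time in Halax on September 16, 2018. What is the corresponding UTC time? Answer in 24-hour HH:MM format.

1 April 2018 is a Sunday, so the first Sunday is April 1 and the third is April 15.
1 September 2018 is a Saturday, so the first Saturday is September 1 and the fourth is September 22.
September 16, 2018 lies within the daylight-saving period (15 April – 22 September), so Halax is on daylight time, UTC−06:00.
16:00 local + 6h = 22:00 UTC.

22:00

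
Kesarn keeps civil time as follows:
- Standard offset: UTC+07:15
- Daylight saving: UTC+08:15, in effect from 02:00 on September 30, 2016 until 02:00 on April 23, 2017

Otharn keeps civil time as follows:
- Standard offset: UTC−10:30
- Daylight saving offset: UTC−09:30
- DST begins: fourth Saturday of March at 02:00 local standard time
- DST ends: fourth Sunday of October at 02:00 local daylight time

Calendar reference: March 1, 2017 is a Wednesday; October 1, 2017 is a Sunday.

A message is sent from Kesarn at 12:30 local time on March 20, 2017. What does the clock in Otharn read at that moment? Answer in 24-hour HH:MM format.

17:45

March 20, 2017 lies within the daylight-saving period (30 September 2016 – 23 April 2017), so Kesarn is on daylight time, UTC+08:15.
12:30 Kesarn − 8h15m = 04:15 UTC.
1 March 2017 is a Wednesday, so the first Saturday is March 4 and the fourth is March 25.
1 October 2017 is a Sunday, so the first Sunday is October 1 and the fourth is October 22.
At the standard offset (UTC−10:30), 04:15 UTC − 10h30m = 17:45 Otharn standard time (rolling into the previous day, 19 March 2017).
The standard-time date in Otharn, March 19, 2017, is outside the daylight-saving period (25 March – 22 October), so Otharn is on standard time, UTC−10:30.
04:15 UTC − 10h30m = 17:45 Otharn (rolling into the previous day, 19 March 2017).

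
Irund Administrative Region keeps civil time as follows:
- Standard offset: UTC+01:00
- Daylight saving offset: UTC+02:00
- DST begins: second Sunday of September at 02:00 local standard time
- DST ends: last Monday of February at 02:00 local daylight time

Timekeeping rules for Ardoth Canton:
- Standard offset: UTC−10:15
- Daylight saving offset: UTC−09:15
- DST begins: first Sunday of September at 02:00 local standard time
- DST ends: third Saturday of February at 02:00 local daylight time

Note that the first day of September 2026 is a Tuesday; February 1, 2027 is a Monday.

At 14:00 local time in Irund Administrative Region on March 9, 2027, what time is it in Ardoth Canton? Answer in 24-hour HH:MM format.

02:45

1 September 2026 is a Tuesday, so the first Sunday is September 6 and the second is September 13.
1 February 2027 is a Monday, so Mondays fall on 1, 8, 15, 22; the last is February 22.
Daylight saving runs 13 September 2026 – 22 February 2027; March 9, 2027 is outside that window, so Irund Administrative Region is on standard time at UTC+01:00.
14:00 Irund Administrative Region − 1h = 13:00 UTC.
1 September 2026 is a Tuesday, so the first Sunday is September 6.
1 February 2027 is a Monday, so the first Saturday is February 6 and the third is February 20.
At the standard offset (UTC−10:15), 13:00 UTC − 10h15m = 02:45 Ardoth Canton standard time.
The standard-time date in Ardoth Canton, March 9, 2027, is outside the daylight-saving period (6 September 2026 – 20 February 2027), so Ardoth Canton is on standard time, UTC−10:15.
13:00 UTC − 10h15m = 02:45 Ardoth Canton.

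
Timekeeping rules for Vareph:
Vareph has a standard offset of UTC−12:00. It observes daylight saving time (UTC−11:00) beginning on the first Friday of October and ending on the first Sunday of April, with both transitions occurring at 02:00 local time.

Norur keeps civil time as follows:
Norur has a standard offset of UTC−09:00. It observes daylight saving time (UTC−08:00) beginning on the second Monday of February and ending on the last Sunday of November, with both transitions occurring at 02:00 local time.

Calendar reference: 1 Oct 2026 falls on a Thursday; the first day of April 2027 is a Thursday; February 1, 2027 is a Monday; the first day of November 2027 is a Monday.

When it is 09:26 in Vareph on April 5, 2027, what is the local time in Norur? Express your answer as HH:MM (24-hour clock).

13:26

1 October 2026 is a Thursday, so the first Friday is October 2.
1 April 2027 is a Thursday, so the first Sunday is April 4.
Daylight saving runs 2 October 2026 – 4 April 2027; April 5, 2027 is outside that window, so Vareph is on standard time at UTC−12:00.
09:26 Vareph + 12h = 21:26 UTC.
1 February 2027 is a Monday, so the first Monday is February 1 and the second is February 8.
1 November 2027 is a Monday, so Sundays fall on 7, 14, 21, 28; the last is November 28.
At the standard offset (UTC−09:00), 21:26 UTC − 9h = 12:26 Norur standard time.
The standard-time date in Norur, April 5, 2027, lies within the daylight-saving period (8 February – 28 November), so Norur is on daylight time, UTC−08:00.
21:26 UTC − 8h = 13:26 Norur.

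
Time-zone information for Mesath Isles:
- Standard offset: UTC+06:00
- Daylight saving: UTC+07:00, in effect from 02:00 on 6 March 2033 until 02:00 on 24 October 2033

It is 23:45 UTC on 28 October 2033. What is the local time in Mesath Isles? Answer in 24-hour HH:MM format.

05:45

At the standard offset (UTC+06:00), 23:45 UTC + 6h = 05:45 Mesath Isles standard time (rolling into the next day, 29 October 2033).
The standard-time date in Mesath Isles, 29 October 2033, does not fall between 6 March and 24 October, so daylight saving is not in effect and Mesath Isles is at UTC+06:00.
23:45 UTC + 6h = 05:45 local (rolling into the next day, 29 October 2033).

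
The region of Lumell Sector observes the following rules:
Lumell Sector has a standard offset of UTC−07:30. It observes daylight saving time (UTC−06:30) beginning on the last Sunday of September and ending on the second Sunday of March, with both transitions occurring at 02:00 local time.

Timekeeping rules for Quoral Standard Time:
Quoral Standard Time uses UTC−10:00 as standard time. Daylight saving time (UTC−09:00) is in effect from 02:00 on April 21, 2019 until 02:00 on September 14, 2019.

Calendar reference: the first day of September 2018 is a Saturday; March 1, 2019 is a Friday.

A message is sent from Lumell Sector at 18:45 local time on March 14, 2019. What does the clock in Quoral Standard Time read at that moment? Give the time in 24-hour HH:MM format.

1 September 2018 is a Saturday, so Sundays fall on 2, 9, 16, 23, 30; the last is September 30.
1 March 2019 is a Friday, so the first Sunday is March 3 and the second is March 10.
March 14, 2019 does not fall between 30 September 2018 and 10 March 2019, so daylight saving is not in effect and Lumell Sector is at UTC−07:30.
18:45 Lumell Sector + 7h30m = 02:15 UTC (rolling into the next day, 15 March 2019).
At the standard offset (UTC−10:00), 02:15 UTC − 10h = 16:15 Quoral Standard Time standard time (rolling into the previous day, 14 March 2019).
The standard-time date in Quoral Standard Time, March 14, 2019, does not fall between 21 April and 14 September, so daylight saving is not in effect and Quoral Standard Time is at UTC−10:00.
02:15 UTC − 10h = 16:15 Quoral Standard Time (rolling into the previous day, 14 March 2019).

16:15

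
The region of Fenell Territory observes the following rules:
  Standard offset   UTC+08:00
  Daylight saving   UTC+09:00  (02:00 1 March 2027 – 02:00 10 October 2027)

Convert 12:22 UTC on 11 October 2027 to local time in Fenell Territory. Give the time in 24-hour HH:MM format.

At the standard offset (UTC+08:00), 12:22 UTC + 8h = 20:22 Fenell Territory standard time.
Daylight saving runs 1 March – 10 October; the standard-time date in Fenell Territory, 11 October 2027, is outside that window, so Fenell Territory is on standard time at UTC+08:00.
12:22 UTC + 8h = 20:22 local.

20:22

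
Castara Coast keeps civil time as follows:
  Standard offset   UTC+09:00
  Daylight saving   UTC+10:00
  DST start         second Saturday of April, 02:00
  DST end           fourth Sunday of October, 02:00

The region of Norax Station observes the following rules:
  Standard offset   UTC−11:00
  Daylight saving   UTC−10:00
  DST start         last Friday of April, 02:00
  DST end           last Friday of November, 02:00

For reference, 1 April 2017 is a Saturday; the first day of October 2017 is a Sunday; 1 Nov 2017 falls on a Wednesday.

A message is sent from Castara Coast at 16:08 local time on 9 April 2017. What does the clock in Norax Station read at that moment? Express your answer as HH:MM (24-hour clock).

19:08

1 April 2017 is a Saturday, so the first Saturday is April 1 and the second is April 8.
1 October 2017 is a Sunday, so the first Sunday is October 1 and the fourth is October 22.
9 April 2017 lies within the daylight-saving period (8 April – 22 October), so Castara Coast is on daylight time, UTC+10:00.
16:08 Castara Coast − 10h = 06:08 UTC.
1 April 2017 is a Saturday, so Fridays fall on 7, 14, 21, 28; the last is April 28.
1 November 2017 is a Wednesday, so Fridays fall on 3, 10, 17, 24; the last is November 24.
At the standard offset (UTC−11:00), 06:08 UTC − 11h = 19:08 Norax Station standard time (rolling into the previous day, 8 April 2017).
The standard-time date in Norax Station, 8 April 2017, does not fall between 28 April and 24 November, so daylight saving is not in effect and Norax Station is at UTC−11:00.
06:08 UTC − 11h = 19:08 Norax Station (rolling into the previous day, 8 April 2017).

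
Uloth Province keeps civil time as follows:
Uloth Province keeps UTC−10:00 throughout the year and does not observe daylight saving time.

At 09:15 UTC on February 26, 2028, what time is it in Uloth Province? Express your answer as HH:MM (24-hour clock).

23:15

Uloth Province stays on UTC−10:00 all year.
09:15 UTC − 10h = 23:15 local (rolling into the previous day, 25 February 2028).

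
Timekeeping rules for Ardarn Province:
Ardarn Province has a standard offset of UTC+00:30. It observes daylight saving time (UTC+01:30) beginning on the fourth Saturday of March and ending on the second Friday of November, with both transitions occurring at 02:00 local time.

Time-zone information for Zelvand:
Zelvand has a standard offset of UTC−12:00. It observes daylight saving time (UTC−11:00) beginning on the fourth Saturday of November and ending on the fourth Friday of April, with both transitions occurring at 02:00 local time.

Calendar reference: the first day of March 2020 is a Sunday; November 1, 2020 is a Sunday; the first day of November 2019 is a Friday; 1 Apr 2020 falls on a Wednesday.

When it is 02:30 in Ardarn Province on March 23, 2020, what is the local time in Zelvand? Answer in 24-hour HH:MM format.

15:00

1 March 2020 is a Sunday, so the first Saturday is March 7 and the fourth is March 28.
1 November 2020 is a Sunday, so the first Friday is November 6 and the second is November 13.
March 23, 2020 is outside the daylight-saving period (28 March – 13 November), so Ardarn Province is on standard time, UTC+00:30.
02:30 Ardarn Province − 0h30m = 02:00 UTC.
1 November 2019 is a Friday, so the first Saturday is November 2 and the fourth is November 23.
1 April 2020 is a Wednesday, so the first Friday is April 3 and the fourth is April 24.
At the standard offset (UTC−12:00), 02:00 UTC − 12h = 14:00 Zelvand standard time (rolling into the previous day, 22 March 2020).
Daylight saving runs 23 November 2019 – 24 April 2020; the standard-time date in Zelvand, March 22, 2020, is inside that window, so Zelvand is at UTC−11:00.
02:00 UTC − 11h = 15:00 Zelvand (rolling into the previous day, 22 March 2020).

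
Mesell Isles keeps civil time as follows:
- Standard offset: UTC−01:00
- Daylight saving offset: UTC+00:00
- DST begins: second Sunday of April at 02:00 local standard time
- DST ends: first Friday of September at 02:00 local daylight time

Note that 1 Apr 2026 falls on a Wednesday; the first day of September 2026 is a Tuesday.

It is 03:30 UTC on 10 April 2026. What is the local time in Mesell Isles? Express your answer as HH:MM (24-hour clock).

02:30

1 April 2026 is a Wednesday, so the first Sunday is April 5 and the second is April 12.
1 September 2026 is a Tuesday, so the first Friday is September 4.
At the standard offset (UTC−01:00), 03:30 UTC − 1h = 02:30 Mesell Isles standard time.
The standard-time date in Mesell Isles, 10 April 2026, is outside the daylight-saving period (12 April – 4 September), so Mesell Isles is on standard time, UTC−01:00.
03:30 UTC − 1h = 02:30 local.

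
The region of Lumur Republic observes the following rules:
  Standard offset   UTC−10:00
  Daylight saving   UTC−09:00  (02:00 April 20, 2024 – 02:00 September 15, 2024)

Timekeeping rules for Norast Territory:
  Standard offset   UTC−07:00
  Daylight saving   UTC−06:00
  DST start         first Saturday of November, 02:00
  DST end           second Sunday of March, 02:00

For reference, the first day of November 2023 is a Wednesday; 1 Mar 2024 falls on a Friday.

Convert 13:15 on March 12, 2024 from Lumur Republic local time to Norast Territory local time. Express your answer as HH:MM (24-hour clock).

16:15

March 12, 2024 does not fall between 20 April and 15 September, so daylight saving is not in effect and Lumur Republic is at UTC−10:00.
13:15 Lumur Republic + 10h = 23:15 UTC.
1 November 2023 is a Wednesday, so the first Saturday is November 4.
1 March 2024 is a Friday, so the first Sunday is March 3 and the second is March 10.
At the standard offset (UTC−07:00), 23:15 UTC − 7h = 16:15 Norast Territory standard time.
The standard-time date in Norast Territory, March 12, 2024, does not fall between 4 November 2023 and 10 March 2024, so daylight saving is not in effect and Norast Territory is at UTC−07:00.
23:15 UTC − 7h = 16:15 Norast Territory.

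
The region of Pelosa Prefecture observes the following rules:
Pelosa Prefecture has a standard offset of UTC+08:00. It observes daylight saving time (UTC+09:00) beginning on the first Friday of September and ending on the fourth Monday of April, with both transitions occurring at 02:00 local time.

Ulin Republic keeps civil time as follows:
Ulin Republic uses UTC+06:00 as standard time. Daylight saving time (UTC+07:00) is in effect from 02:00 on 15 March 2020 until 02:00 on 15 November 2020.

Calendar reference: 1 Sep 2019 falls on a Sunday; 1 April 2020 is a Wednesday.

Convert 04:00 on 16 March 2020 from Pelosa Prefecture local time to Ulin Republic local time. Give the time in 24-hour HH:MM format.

1 September 2019 is a Sunday, so the first Friday is September 6.
1 April 2020 is a Wednesday, so the first Monday is April 6 and the fourth is April 27.
Daylight saving runs 6 September 2019 – 27 April 2020; 16 March 2020 is inside that window, so Pelosa Prefecture is at UTC+09:00.
04:00 Pelosa Prefecture − 9h = 19:00 UTC (rolling into the previous day, 15 March 2020).
At the standard offset (UTC+06:00), 19:00 UTC + 6h = 01:00 Ulin Republic standard time (rolling into the next day, 16 March 2020).
The standard-time date in Ulin Republic, 16 March 2020, falls between 15 March and 15 November, so daylight saving is in effect and Ulin Republic is at UTC+07:00.
19:00 UTC + 7h = 02:00 Ulin Republic (rolling into the next day, 16 March 2020).

02:00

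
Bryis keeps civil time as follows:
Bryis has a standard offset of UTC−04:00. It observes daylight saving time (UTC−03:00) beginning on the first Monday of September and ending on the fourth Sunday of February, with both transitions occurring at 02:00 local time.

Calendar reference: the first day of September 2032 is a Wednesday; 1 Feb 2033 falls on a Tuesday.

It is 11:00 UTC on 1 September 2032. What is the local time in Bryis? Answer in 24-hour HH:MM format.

1 September 2032 is a Wednesday, so the first Monday is September 6.
1 February 2033 is a Tuesday, so the first Sunday is February 6 and the fourth is February 27.
At the standard offset (UTC−04:00), 11:00 UTC − 4h = 07:00 Bryis standard time.
The standard-time date in Bryis, 1 September 2032, is outside the daylight-saving period (6 September 2032 – 27 February 2033), so Bryis is on standard time, UTC−04:00.
11:00 UTC − 4h = 07:00 local.

07:00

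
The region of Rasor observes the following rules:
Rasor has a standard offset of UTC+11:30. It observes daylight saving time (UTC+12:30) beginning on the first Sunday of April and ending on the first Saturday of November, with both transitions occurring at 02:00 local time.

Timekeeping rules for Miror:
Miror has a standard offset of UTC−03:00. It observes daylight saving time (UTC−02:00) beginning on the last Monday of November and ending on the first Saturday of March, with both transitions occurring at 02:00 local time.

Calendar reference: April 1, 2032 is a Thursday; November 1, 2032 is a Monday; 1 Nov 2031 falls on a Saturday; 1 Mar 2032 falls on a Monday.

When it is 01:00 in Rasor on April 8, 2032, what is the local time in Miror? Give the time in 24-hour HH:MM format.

1 April 2032 is a Thursday, so the first Sunday is April 4.
1 November 2032 is a Monday, so the first Saturday is November 6.
April 8, 2032 lies within the daylight-saving period (4 April – 6 November), so Rasor is on daylight time, UTC+12:30.
01:00 Rasor − 12h30m = 12:30 UTC (rolling into the previous day, 7 April 2032).
1 November 2031 is a Saturday, so Mondays fall on 3, 10, 17, 24; the last is November 24.
1 March 2032 is a Monday, so the first Saturday is March 6.
At the standard offset (UTC−03:00), 12:30 UTC − 3h = 09:30 Miror standard time.
The standard-time date in Miror, April 7, 2032, does not fall between 24 November 2031 and 6 March 2032, so daylight saving is not in effect and Miror is at UTC−03:00.
12:30 UTC − 3h = 09:30 Miror.

09:30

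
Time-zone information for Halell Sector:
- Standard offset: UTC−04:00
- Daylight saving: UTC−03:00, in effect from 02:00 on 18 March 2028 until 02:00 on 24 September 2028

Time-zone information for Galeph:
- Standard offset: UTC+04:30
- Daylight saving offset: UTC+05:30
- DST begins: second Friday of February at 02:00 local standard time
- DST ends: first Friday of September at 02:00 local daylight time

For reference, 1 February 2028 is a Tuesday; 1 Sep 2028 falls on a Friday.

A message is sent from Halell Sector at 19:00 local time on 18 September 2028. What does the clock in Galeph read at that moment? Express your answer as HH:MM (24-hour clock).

18 September 2028 falls between 18 March and 24 September, so daylight saving is in effect and Halell Sector is at UTC−03:00.
19:00 Halell Sector + 3h = 22:00 UTC.
1 February 2028 is a Tuesday, so the first Friday is February 4 and the second is February 11.
1 September 2028 is a Friday, so the first Friday is September 1.
At the standard offset (UTC+04:30), 22:00 UTC + 4h30m = 02:30 Galeph standard time (rolling into the next day, 19 September 2028).
Daylight saving runs 11 February – 1 September; the standard-time date in Galeph, 19 September 2028, is outside that window, so Galeph is on standard time at UTC+04:30.
22:00 UTC + 4h30m = 02:30 Galeph (rolling into the next day, 19 September 2028).

02:30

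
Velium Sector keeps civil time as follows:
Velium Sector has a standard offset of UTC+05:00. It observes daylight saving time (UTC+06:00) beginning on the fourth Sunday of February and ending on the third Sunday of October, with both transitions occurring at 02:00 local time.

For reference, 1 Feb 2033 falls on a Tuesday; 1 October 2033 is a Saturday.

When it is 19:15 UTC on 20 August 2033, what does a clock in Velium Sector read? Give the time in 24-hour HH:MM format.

1 February 2033 is a Tuesday, so the first Sunday is February 6 and the fourth is February 27.
1 October 2033 is a Saturday, so the first Sunday is October 2 and the third is October 16.
At the standard offset (UTC+05:00), 19:15 UTC + 5h = 00:15 Velium Sector standard time (rolling into the next day, 21 August 2033).
The standard-time date in Velium Sector, 21 August 2033, falls between 27 February and 16 October, so daylight saving is in effect and Velium Sector is at UTC+06:00.
19:15 UTC + 6h = 01:15 local (rolling into the next day, 21 August 2033).

01:15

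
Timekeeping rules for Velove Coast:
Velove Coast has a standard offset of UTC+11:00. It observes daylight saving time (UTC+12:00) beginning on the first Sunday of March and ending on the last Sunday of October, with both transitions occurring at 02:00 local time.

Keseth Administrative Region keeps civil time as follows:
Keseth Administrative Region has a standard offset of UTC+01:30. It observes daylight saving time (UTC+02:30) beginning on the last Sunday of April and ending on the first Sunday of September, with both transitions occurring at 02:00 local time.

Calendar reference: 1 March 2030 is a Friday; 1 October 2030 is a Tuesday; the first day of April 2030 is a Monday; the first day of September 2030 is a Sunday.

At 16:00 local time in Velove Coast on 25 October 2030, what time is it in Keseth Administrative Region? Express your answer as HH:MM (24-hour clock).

05:30

1 March 2030 is a Friday, so the first Sunday is March 3.
1 October 2030 is a Tuesday, so Sundays fall on 6, 13, 20, 27; the last is October 27.
25 October 2030 falls between 3 March and 27 October, so daylight saving is in effect and Velove Coast is at UTC+12:00.
16:00 Velove Coast − 12h = 04:00 UTC.
1 April 2030 is a Monday, so Sundays fall on 7, 14, 21, 28; the last is April 28.
1 September 2030 is a Sunday, so the first Sunday is September 1.
At the standard offset (UTC+01:30), 04:00 UTC + 1h30m = 05:30 Keseth Administrative Region standard time.
Daylight saving runs 28 April – 1 September; the standard-time date in Keseth Administrative Region, 25 October 2030, is outside that window, so Keseth Administrative Region is on standard time at UTC+01:30.
04:00 UTC + 1h30m = 05:30 Keseth Administrative Region.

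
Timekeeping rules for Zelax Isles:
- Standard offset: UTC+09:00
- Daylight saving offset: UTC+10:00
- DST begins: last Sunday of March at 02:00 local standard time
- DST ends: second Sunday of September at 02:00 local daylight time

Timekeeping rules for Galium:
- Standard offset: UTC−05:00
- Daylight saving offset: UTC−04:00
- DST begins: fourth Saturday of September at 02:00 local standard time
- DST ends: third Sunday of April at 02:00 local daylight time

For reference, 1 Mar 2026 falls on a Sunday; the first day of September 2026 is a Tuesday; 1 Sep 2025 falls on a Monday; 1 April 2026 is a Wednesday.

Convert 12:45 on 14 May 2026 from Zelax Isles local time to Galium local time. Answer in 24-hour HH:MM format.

1 March 2026 is a Sunday, so Sundays fall on 1, 8, 15, 22, 29; the last is March 29.
1 September 2026 is a Tuesday, so the first Sunday is September 6 and the second is September 13.
14 May 2026 lies within the daylight-saving period (29 March – 13 September), so Zelax Isles is on daylight time, UTC+10:00.
12:45 Zelax Isles − 10h = 02:45 UTC.
1 September 2025 is a Monday, so the first Saturday is September 6 and the fourth is September 27.
1 April 2026 is a Wednesday, so the first Sunday is April 5 and the third is April 19.
At the standard offset (UTC−05:00), 02:45 UTC − 5h = 21:45 Galium standard time (rolling into the previous day, 13 May 2026).
Daylight saving runs 27 September 2025 – 19 April 2026; the standard-time date in Galium, 13 May 2026, is outside that window, so Galium is on standard time at UTC−05:00.
02:45 UTC − 5h = 21:45 Galium (rolling into the previous day, 13 May 2026).

21:45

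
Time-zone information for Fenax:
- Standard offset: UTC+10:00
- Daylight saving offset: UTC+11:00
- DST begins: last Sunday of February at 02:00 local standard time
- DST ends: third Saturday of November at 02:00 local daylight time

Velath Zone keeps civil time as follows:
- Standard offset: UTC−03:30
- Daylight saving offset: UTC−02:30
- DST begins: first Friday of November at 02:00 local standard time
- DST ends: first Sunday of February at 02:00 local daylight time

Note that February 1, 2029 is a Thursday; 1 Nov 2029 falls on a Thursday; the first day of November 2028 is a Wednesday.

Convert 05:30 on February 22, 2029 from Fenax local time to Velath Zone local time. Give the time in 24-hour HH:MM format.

1 February 2029 is a Thursday, so Sundays fall on 4, 11, 18, 25; the last is February 25.
1 November 2029 is a Thursday, so the first Saturday is November 3 and the third is November 17.
Daylight saving runs 25 February – 17 November; February 22, 2029 is outside that window, so Fenax is on standard time at UTC+10:00.
05:30 Fenax − 10h = 19:30 UTC (rolling into the previous day, 21 February 2029).
1 November 2028 is a Wednesday, so the first Friday is November 3.
1 February 2029 is a Thursday, so the first Sunday is February 4.
At the standard offset (UTC−03:30), 19:30 UTC − 3h30m = 16:00 Velath Zone standard time.
The standard-time date in Velath Zone, February 21, 2029, is outside the daylight-saving period (3 November 2028 – 4 February 2029), so Velath Zone is on standard time, UTC−03:30.
19:30 UTC − 3h30m = 16:00 Velath Zone.

16:00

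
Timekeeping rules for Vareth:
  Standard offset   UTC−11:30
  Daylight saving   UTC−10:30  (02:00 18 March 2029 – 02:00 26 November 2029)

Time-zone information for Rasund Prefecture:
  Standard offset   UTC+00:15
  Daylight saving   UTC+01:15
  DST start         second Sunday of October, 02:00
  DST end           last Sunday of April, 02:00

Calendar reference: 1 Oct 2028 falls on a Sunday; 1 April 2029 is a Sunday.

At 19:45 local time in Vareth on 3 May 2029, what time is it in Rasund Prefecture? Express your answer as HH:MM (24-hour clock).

Daylight saving runs 18 March – 26 November; 3 May 2029 is inside that window, so Vareth is at UTC−10:30.
19:45 Vareth + 10h30m = 06:15 UTC (rolling into the next day, 4 May 2029).
1 October 2028 is a Sunday, so the first Sunday is October 1 and the second is October 8.
1 April 2029 is a Sunday, so Sundays fall on 1, 8, 15, 22, 29; the last is April 29.
At the standard offset (UTC+00:15), 06:15 UTC + 0h15m = 06:30 Rasund Prefecture standard time.
The standard-time date in Rasund Prefecture, 4 May 2029, does not fall between 8 October 2028 and 29 April 2029, so daylight saving is not in effect and Rasund Prefecture is at UTC+00:15.
06:15 UTC + 0h15m = 06:30 Rasund Prefecture.

06:30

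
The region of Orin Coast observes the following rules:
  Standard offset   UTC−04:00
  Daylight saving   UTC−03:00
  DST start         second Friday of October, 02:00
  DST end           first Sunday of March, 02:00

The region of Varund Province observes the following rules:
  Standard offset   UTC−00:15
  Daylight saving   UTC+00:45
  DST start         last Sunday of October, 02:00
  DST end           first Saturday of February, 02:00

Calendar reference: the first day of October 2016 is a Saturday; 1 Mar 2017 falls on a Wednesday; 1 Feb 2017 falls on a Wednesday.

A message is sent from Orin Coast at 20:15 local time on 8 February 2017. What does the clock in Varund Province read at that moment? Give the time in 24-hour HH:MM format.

23:00

1 October 2016 is a Saturday, so the first Friday is October 7 and the second is October 14.
1 March 2017 is a Wednesday, so the first Sunday is March 5.
8 February 2017 falls between 14 October 2016 and 5 March 2017, so daylight saving is in effect and Orin Coast is at UTC−03:00.
20:15 Orin Coast + 3h = 23:15 UTC.
1 October 2016 is a Saturday, so Sundays fall on 2, 9, 16, 23, 30; the last is October 30.
1 February 2017 is a Wednesday, so the first Saturday is February 4.
At the standard offset (UTC−00:15), 23:15 UTC − 0h15m = 23:00 Varund Province standard time.
The standard-time date in Varund Province, 8 February 2017, does not fall between 30 October 2016 and 4 February 2017, so daylight saving is not in effect and Varund Province is at UTC−00:15.
23:15 UTC − 0h15m = 23:00 Varund Province.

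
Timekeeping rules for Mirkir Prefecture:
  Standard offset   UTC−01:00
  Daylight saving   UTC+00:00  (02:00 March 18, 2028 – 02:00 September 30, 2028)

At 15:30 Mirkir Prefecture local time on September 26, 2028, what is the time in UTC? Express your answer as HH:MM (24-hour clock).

September 26, 2028 falls between 18 March and 30 September, so daylight saving is in effect and Mirkir Prefecture is at UTC+00:00.
15:30 local − 0h = 15:30 UTC.

15:30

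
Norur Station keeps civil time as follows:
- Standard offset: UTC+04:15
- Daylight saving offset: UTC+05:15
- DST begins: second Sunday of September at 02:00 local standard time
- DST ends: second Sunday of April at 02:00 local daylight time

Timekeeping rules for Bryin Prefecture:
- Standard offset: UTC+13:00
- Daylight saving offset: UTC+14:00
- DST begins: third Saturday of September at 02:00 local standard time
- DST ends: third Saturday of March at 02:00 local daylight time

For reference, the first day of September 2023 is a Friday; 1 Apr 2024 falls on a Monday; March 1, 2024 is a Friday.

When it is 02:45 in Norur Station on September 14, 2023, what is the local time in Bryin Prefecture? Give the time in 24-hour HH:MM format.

10:30

1 September 2023 is a Friday, so the first Sunday is September 3 and the second is September 10.
1 April 2024 is a Monday, so the first Sunday is April 7 and the second is April 14.
Daylight saving runs 10 September 2023 – 14 April 2024; September 14, 2023 is inside that window, so Norur Station is at UTC+05:15.
02:45 Norur Station − 5h15m = 21:30 UTC (rolling into the previous day, 13 September 2023).
1 September 2023 is a Friday, so the first Saturday is September 2 and the third is September 16.
1 March 2024 is a Friday, so the first Saturday is March 2 and the third is March 16.
At the standard offset (UTC+13:00), 21:30 UTC + 13h = 10:30 Bryin Prefecture standard time (rolling into the next day, 14 September 2023).
The standard-time date in Bryin Prefecture, September 14, 2023, is outside the daylight-saving period (16 September 2023 – 16 March 2024), so Bryin Prefecture is on standard time, UTC+13:00.
21:30 UTC + 13h = 10:30 Bryin Prefecture (rolling into the next day, 14 September 2023).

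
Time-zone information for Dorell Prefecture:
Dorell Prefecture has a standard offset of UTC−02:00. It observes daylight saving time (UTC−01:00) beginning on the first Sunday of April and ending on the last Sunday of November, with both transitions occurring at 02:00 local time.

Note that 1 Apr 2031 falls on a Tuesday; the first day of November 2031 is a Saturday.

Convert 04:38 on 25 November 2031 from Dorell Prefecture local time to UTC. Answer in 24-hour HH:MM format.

1 April 2031 is a Tuesday, so the first Sunday is April 6.
1 November 2031 is a Saturday, so Sundays fall on 2, 9, 16, 23, 30; the last is November 30.
25 November 2031 lies within the daylight-saving period (6 April – 30 November), so Dorell Prefecture is on daylight time, UTC−01:00.
04:38 local + 1h = 05:38 UTC.

05:38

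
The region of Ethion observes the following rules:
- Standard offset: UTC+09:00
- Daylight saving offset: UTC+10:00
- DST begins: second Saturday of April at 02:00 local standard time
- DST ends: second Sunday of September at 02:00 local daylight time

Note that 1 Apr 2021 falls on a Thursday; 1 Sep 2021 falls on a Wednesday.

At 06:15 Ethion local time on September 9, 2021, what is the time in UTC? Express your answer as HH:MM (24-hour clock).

20:15

1 April 2021 is a Thursday, so the first Saturday is April 3 and the second is April 10.
1 September 2021 is a Wednesday, so the first Sunday is September 5 and the second is September 12.
September 9, 2021 falls between 10 April and 12 September, so daylight saving is in effect and Ethion is at UTC+10:00.
06:15 local − 10h = 20:15 UTC (rolling into the previous day, 8 September 2021).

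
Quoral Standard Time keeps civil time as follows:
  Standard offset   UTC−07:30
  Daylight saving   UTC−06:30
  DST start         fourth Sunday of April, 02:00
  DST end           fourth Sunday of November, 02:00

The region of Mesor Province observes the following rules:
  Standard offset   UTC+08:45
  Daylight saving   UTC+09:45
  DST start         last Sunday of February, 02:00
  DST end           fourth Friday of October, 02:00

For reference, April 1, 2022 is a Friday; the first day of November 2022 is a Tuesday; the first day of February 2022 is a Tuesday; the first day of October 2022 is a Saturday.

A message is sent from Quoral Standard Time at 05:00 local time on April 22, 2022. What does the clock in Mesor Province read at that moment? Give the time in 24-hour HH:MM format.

22:15

1 April 2022 is a Friday, so the first Sunday is April 3 and the fourth is April 24.
1 November 2022 is a Tuesday, so the first Sunday is November 6 and the fourth is November 27.
Daylight saving runs 24 April – 27 November; April 22, 2022 is outside that window, so Quoral Standard Time is on standard time at UTC−07:30.
05:00 Quoral Standard Time + 7h30m = 12:30 UTC.
1 February 2022 is a Tuesday, so Sundays fall on 6, 13, 20, 27; the last is February 27.
1 October 2022 is a Saturday, so the first Friday is October 7 and the fourth is October 28.
At the standard offset (UTC+08:45), 12:30 UTC + 8h45m = 21:15 Mesor Province standard time.
Daylight saving runs 27 February – 28 October; the standard-time date in Mesor Province, April 22, 2022, is inside that window, so Mesor Province is at UTC+09:45.
12:30 UTC + 9h45m = 22:15 Mesor Province.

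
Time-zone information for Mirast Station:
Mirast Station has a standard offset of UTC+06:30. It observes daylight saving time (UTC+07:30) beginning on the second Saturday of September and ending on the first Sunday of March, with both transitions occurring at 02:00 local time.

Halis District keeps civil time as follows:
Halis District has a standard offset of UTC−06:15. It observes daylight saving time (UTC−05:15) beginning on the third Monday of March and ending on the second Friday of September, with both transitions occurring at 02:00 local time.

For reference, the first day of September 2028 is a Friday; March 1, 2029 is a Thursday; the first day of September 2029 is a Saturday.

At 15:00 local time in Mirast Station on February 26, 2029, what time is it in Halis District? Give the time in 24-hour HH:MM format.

01:15

1 September 2028 is a Friday, so the first Saturday is September 2 and the second is September 9.
1 March 2029 is a Thursday, so the first Sunday is March 4.
February 26, 2029 lies within the daylight-saving period (9 September 2028 – 4 March 2029), so Mirast Station is on daylight time, UTC+07:30.
15:00 Mirast Station − 7h30m = 07:30 UTC.
1 March 2029 is a Thursday, so the first Monday is March 5 and the third is March 19.
1 September 2029 is a Saturday, so the first Friday is September 7 and the second is September 14.
At the standard offset (UTC−06:15), 07:30 UTC − 6h15m = 01:15 Halis District standard time.
The standard-time date in Halis District, February 26, 2029, does not fall between 19 March and 14 September, so daylight saving is not in effect and Halis District is at UTC−06:15.
07:30 UTC − 6h15m = 01:15 Halis District.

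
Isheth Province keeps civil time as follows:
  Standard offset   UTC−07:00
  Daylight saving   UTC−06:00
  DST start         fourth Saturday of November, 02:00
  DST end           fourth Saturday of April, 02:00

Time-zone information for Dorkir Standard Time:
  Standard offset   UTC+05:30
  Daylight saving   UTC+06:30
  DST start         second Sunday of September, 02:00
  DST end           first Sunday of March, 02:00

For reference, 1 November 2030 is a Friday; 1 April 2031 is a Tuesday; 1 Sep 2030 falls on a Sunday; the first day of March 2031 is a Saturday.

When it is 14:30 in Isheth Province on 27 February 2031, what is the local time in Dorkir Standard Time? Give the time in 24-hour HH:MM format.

03:00

1 November 2030 is a Friday, so the first Saturday is November 2 and the fourth is November 23.
1 April 2031 is a Tuesday, so the first Saturday is April 5 and the fourth is April 26.
Daylight saving runs 23 November 2030 – 26 April 2031; 27 February 2031 is inside that window, so Isheth Province is at UTC−06:00.
14:30 Isheth Province + 6h = 20:30 UTC.
1 September 2030 is a Sunday, so the first Sunday is September 1 and the second is September 8.
1 March 2031 is a Saturday, so the first Sunday is March 2.
At the standard offset (UTC+05:30), 20:30 UTC + 5h30m = 02:00 Dorkir Standard Time standard time (rolling into the next day, 28 February 2031).
The standard-time date in Dorkir Standard Time, 28 February 2031, falls between 8 September 2030 and 2 March 2031, so daylight saving is in effect and Dorkir Standard Time is at UTC+06:30.
20:30 UTC + 6h30m = 03:00 Dorkir Standard Time (rolling into the next day, 28 February 2031).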